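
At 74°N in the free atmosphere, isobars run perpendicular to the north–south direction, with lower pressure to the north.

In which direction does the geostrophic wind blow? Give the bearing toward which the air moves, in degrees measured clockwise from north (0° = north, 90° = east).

090°

The pressure-gradient force points toward the north (bearing 000°).
Geostrophic balance: in the Northern Hemisphere the Coriolis force deflects motion to the right, so the geostrophic wind blows 90° to the right of the pressure-gradient force (low pressure on the left).
Rotating 000° by 90° clockwise gives 090° — the wind blows toward the east.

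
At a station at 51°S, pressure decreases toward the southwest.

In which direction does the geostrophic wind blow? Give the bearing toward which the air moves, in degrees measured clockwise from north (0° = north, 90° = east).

135°

The pressure-gradient force points toward the southwest (bearing 225°).
Geostrophic balance: in the Southern Hemisphere the Coriolis force deflects motion to the left, so the geostrophic wind blows 90° to the left of the pressure-gradient force (low pressure on the right).
Rotating 225° by 90° counterclockwise gives 135° — the wind blows toward the southeast.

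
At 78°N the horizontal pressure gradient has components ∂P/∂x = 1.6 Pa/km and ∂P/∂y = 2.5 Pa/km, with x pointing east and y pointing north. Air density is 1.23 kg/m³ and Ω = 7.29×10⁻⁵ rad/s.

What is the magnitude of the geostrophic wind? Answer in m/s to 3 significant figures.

16.9 m/s

Coriolis parameter at 78°N:
f = 2Ω sin φ = 2 × 7.29×10⁻⁵ × sin 78° = 1.43×10⁻⁴ s⁻¹
Component geostrophic relations (x east, y north):
u_g = −(1/(fρ)) ∂P/∂y,  v_g = (1/(fρ)) ∂P/∂x
u_g = −(2.5×10⁻³)/(1.43×10⁻⁴ × 1.23) = −14.3 m/s;  v_g = (1.6×10⁻³)/(1.43×10⁻⁴ × 1.23) = 9.12 m/s
|V_g| = √(u_g² + v_g²) = 16.9 m/s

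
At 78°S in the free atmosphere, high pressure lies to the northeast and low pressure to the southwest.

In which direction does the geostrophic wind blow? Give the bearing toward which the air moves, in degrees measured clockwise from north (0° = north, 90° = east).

The pressure-gradient force points toward the southwest (bearing 225°).
Geostrophic balance: in the Southern Hemisphere the Coriolis force deflects motion to the left, so the geostrophic wind blows 90° to the left of the pressure-gradient force (low pressure on the right).
Rotating 225° by 90° counterclockwise gives 135° — the wind blows toward the southeast.

135°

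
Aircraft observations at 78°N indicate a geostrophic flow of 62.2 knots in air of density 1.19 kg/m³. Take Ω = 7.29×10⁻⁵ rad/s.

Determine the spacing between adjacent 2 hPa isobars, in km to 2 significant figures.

37 km

Coriolis parameter at 78°N:
f = 2Ω sin φ = 2 × 7.29×10⁻⁵ × sin 78° = 1.43×10⁻⁴ s⁻¹
Wind speed in SI: 62.2 knots = 32.0 m/s
Geostrophic balance rearranged: |∂P/∂n| = f ρ V_g
|∂P/∂n| = 1.43×10⁻⁴ × 1.19 × 32.0 = 5.43×10⁻³ Pa/m
Isobar spacing: Δn = ΔP/|∂P/∂n| = 200 Pa / 5.43×10⁻³ Pa/m = 36829 m ≈ 37 km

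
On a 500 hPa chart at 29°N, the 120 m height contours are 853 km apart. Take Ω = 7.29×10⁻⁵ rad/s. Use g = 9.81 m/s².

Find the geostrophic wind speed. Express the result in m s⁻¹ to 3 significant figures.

Coriolis parameter at 29°N:
f = 2Ω sin φ = 2 × 7.29×10⁻⁵ × sin 29° = 7.07×10⁻⁵ s⁻¹
Height gradient: |∂Z/∂n| = 120 m / 853000 m = 1.41×10⁻⁴
On a pressure surface, geostrophic balance gives V_g = (g/f)|∂Z/∂n|:
V_g = 9.81 × 1.41×10⁻⁴ / 7.07×10⁻⁵ = 19.5 m/s

19.5 m s⁻¹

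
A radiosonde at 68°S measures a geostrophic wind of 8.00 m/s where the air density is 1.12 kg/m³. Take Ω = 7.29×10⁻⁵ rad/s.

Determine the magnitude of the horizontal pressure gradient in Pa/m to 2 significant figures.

Coriolis parameter at 68°S:
f = 2Ω sin φ = 2 × 7.29×10⁻⁵ × sin 68° = 1.35×10⁻⁴ s⁻¹
Geostrophic balance rearranged: |∂P/∂n| = f ρ V_g
|∂P/∂n| = 1.35×10⁻⁴ × 1.12 × 8.00 = 1.21×10⁻³ Pa/m

1.2×10⁻³ Pa/m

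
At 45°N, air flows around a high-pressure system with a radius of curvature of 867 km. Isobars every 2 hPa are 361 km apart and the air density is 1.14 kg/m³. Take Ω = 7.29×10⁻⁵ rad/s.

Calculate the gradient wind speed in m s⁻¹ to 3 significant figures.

4.99 m s⁻¹

Coriolis parameter at 45°N:
f = 2Ω sin φ = 2 × 7.29×10⁻⁵ × sin 45° = 1.03×10⁻⁴ s⁻¹
Pressure gradient: |∂P/∂n| = 200 Pa / 361000 m = 5.54×10⁻⁴ Pa/m
Geostrophic speed: V_g = |∂P/∂n|/(fρ) = 5.54×10⁻⁴/(1.03×10⁻⁴ × 1.14) = 4.71 m/s
Around a high, pressure-gradient force acts outward with centrifugal, so Coriolis balances both:
fV = (1/ρ)|∂P/∂n| + V²/R  →  V² − fR·V + fR·V_g = 0
With fR = 1.03×10⁻⁴ × 867×10³ m = 89.4 m/s:
V = [fR − √((fR)² − 4 fR V_g)]/2 = [89.4 − √(89.4² − 4×89.4×4.71)]/2 = 4.99 m/s
Supergeostrophic (V > V_g = 4.71 m/s), as expected around a high.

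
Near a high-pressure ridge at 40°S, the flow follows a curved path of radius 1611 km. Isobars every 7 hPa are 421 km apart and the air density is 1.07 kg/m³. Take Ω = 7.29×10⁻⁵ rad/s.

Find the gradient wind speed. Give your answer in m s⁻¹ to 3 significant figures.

19.0 m s⁻¹

Coriolis parameter at 40°S:
f = 2Ω sin φ = 2 × 7.29×10⁻⁵ × sin 40° = 9.37×10⁻⁵ s⁻¹
Pressure gradient: |∂P/∂n| = 700 Pa / 421000 m = 1.66×10⁻³ Pa/m
Geostrophic speed: V_g = |∂P/∂n|/(fρ) = 1.66×10⁻³/(9.37×10⁻⁵ × 1.07) = 16.6 m/s
Around a high, pressure-gradient force acts outward with centrifugal, so Coriolis balances both:
fV = (1/ρ)|∂P/∂n| + V²/R  →  V² − fR·V + fR·V_g = 0
With fR = 9.37×10⁻⁵ × 1611×10³ m = 151 m/s:
V = [fR − √((fR)² − 4 fR V_g)]/2 = [151 − √(151² − 4×151×16.6)]/2 = 19 m/s
Supergeostrophic (V > V_g = 16.6 m/s), as expected around a high.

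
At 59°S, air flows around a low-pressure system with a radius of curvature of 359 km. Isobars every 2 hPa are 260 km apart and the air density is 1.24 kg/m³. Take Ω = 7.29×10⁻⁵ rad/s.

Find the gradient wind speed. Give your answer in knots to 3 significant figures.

Coriolis parameter at 59°S:
f = 2Ω sin φ = 2 × 7.29×10⁻⁵ × sin 59° = 1.25×10⁻⁴ s⁻¹
Pressure gradient: |∂P/∂n| = 200 Pa / 260000 m = 7.69×10⁻⁴ Pa/m
Geostrophic speed: V_g = |∂P/∂n|/(fρ) = 7.69×10⁻⁴/(1.25×10⁻⁴ × 1.24) = 4.96 m/s
Around a low, centrifugal force acts outward with Coriolis, so pressure-gradient force balances both:
(1/ρ)|∂P/∂n| = fV + V²/R  →  V² + fR·V − fR·V_g = 0
With fR = 1.25×10⁻⁴ × 359×10³ m = 44.9 m/s:
V = [−fR + √((fR)² + 4 fR V_g)]/2 = [−44.9 + √(44.9² + 4×44.9×4.96)]/2 = 4.51 m/s
Subgeostrophic (V < V_g = 4.96 m/s), as expected around a low.
Converting: 4.51 m/s × 1.944 = 8.77 knots

8.77 knots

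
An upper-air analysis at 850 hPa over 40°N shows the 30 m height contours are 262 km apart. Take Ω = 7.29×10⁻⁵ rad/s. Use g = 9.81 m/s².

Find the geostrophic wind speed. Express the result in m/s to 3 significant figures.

12.0 m/s

Coriolis parameter at 40°N:
f = 2Ω sin φ = 2 × 7.29×10⁻⁵ × sin 40° = 9.37×10⁻⁵ s⁻¹
Height gradient: |∂Z/∂n| = 30 m / 262000 m = 1.15×10⁻⁴
On a pressure surface, geostrophic balance gives V_g = (g/f)|∂Z/∂n|:
V_g = 9.81 × 1.15×10⁻⁴ / 9.37×10⁻⁵ = 12.0 m/s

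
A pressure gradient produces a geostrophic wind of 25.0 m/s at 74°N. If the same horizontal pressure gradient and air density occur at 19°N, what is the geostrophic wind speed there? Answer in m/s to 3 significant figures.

73.8 m/s

With the same pressure gradient and density, V_g ∝ 1/f ∝ 1/sin φ.
V₂ = V₁ · sin φ₁ / sin φ₂ = 25.0 × sin 74° / sin 19°
V₂ = 25.0 × 0.9613/0.3256 = 73.8 m/s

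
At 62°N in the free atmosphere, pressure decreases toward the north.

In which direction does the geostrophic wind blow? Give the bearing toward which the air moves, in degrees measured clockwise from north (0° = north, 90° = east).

090°

The pressure-gradient force points toward the north (bearing 000°).
Geostrophic balance: in the Northern Hemisphere the Coriolis force deflects motion to the right, so the geostrophic wind blows 90° to the right of the pressure-gradient force (low pressure on the left).
Rotating 000° by 90° clockwise gives 090° — the wind blows toward the east.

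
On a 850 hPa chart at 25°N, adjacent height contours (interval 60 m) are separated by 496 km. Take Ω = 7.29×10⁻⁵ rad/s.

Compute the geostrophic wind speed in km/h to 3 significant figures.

69.3 km/h

Coriolis parameter at 25°N:
f = 2Ω sin φ = 2 × 7.29×10⁻⁵ × sin 25° = 6.16×10⁻⁵ s⁻¹
Height gradient: |∂Z/∂n| = 60 m / 496000 m = 1.21×10⁻⁴
On a pressure surface, geostrophic balance gives V_g = (g/f)|∂Z/∂n|:
V_g = 9.81 × 1.21×10⁻⁴ / 6.16×10⁻⁵ = 19.3 m/s
Converting: 19.3 m/s × 3.6 = 69.3 km/h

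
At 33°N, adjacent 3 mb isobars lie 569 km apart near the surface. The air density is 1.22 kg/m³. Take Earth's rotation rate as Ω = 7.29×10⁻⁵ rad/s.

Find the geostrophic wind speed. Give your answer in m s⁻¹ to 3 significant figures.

5.44 m s⁻¹

Coriolis parameter at 33°N:
f = 2Ω sin φ = 2 × 7.29×10⁻⁵ × sin 33° = 7.94×10⁻⁵ s⁻¹
Pressure gradient: |∂P/∂n| = 300 Pa / 569000 m = 5.27×10⁻⁴ Pa/m
Geostrophic balance (pressure-gradient force = Coriolis force):
V_g = (1/(fρ)) |∂P/∂n| = 5.27×10⁻⁴ / (7.94×10⁻⁵ × 1.22) = 5.44 m/s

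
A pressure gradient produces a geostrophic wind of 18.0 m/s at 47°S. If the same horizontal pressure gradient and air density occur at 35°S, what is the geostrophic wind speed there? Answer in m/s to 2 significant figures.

23 m/s

With the same pressure gradient and density, V_g ∝ 1/f ∝ 1/sin φ.
V₂ = V₁ · sin φ₁ / sin φ₂ = 18.0 × sin 47° / sin 35°
V₂ = 18.0 × 0.7314/0.5736 = 23 m/s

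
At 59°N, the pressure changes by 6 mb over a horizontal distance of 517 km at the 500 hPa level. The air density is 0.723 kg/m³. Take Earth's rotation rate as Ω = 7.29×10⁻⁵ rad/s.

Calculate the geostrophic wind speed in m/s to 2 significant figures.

Coriolis parameter at 59°N:
f = 2Ω sin φ = 2 × 7.29×10⁻⁵ × sin 59° = 1.25×10⁻⁴ s⁻¹
Pressure gradient: |∂P/∂n| = 600 Pa / 517000 m = 1.16×10⁻³ Pa/m
Geostrophic balance (pressure-gradient force = Coriolis force):
V_g = (1/(fρ)) |∂P/∂n| = 1.16×10⁻³ / (1.25×10⁻⁴ × 0.723) = 12.8 m/s

13 m/s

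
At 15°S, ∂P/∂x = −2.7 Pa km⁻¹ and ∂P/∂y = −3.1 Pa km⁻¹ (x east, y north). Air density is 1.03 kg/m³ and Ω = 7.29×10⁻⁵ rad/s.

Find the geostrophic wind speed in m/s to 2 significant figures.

110 m/s

Coriolis parameter at 15°S:
f = 2Ω sin φ = 2 × 7.29×10⁻⁵ × sin 15° = 3.77×10⁻⁵ s⁻¹
In the Southern Hemisphere f is negative: f = −3.77×10⁻⁵ s⁻¹.
Component geostrophic relations (x east, y north):
u_g = −(1/(fρ)) ∂P/∂y,  v_g = (1/(fρ)) ∂P/∂x
u_g = −(−3.1×10⁻³)/(−3.77×10⁻⁵ × 1.03) = −79.8 m/s;  v_g = (−2.7×10⁻³)/(−3.77×10⁻⁵ × 1.03) = 69.5 m/s
|V_g| = √(u_g² + v_g²) = 106 m/s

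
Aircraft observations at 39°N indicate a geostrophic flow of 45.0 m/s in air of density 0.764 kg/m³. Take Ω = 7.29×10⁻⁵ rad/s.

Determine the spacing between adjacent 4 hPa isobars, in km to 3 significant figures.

Coriolis parameter at 39°N:
f = 2Ω sin φ = 2 × 7.29×10⁻⁵ × sin 39° = 9.18×10⁻⁵ s⁻¹
Geostrophic balance rearranged: |∂P/∂n| = f ρ V_g
|∂P/∂n| = 9.18×10⁻⁵ × 0.764 × 45.0 = 3.15×10⁻³ Pa/m
Isobar spacing: Δn = ΔP/|∂P/∂n| = 400 Pa / 3.15×10⁻³ Pa/m = 126802 m ≈ 127 km

127 km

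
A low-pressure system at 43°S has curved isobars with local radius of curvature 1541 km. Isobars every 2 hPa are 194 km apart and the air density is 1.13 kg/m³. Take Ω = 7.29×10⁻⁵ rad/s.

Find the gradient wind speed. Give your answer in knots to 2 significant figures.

17 knots

Coriolis parameter at 43°S:
f = 2Ω sin φ = 2 × 7.29×10⁻⁵ × sin 43° = 9.94×10⁻⁵ s⁻¹
Pressure gradient: |∂P/∂n| = 200 Pa / 194000 m = 1.03×10⁻³ Pa/m
Geostrophic speed: V_g = |∂P/∂n|/(fρ) = 1.03×10⁻³/(9.94×10⁻⁵ × 1.13) = 9.18 m/s
Around a low, centrifugal force acts outward with Coriolis, so pressure-gradient force balances both:
(1/ρ)|∂P/∂n| = fV + V²/R  →  V² + fR·V − fR·V_g = 0
With fR = 9.94×10⁻⁵ × 1541×10³ m = 153 m/s:
V = [−fR + √((fR)² + 4 fR V_g)]/2 = [−153 + √(153² + 4×153×9.18)]/2 = 8.68 m/s
Subgeostrophic (V < V_g = 9.18 m/s), as expected around a low.
Converting: 8.68 m/s × 1.944 = 17 knots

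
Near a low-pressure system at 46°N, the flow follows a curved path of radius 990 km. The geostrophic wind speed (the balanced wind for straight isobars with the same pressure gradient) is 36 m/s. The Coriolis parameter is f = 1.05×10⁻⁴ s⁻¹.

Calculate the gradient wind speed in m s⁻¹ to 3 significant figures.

28.3 m s⁻¹

Around a low, centrifugal force acts outward with Coriolis, so pressure-gradient force balances both:
(1/ρ)|∂P/∂n| = fV + V²/R  →  V² + fR·V − fR·V_g = 0
With fR = 1.05×10⁻⁴ × 990×10³ m = 104 m/s:
V = [−fR + √((fR)² + 4 fR V_g)]/2 = [−104 + √(104² + 4×104×36)]/2 = 28.3 m/s
Subgeostrophic (V < V_g = 36 m/s), as expected around a low.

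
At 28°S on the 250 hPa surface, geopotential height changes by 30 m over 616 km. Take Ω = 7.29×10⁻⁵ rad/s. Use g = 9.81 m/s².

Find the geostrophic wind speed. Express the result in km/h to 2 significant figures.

Coriolis parameter at 28°S:
f = 2Ω sin φ = 2 × 7.29×10⁻⁵ × sin 28° = 6.84×10⁻⁵ s⁻¹
Height gradient: |∂Z/∂n| = 30 m / 616000 m = 4.87×10⁻⁵
On a pressure surface, geostrophic balance gives V_g = (g/f)|∂Z/∂n|:
V_g = 9.81 × 4.87×10⁻⁵ / 6.84×10⁻⁵ = 6.98 m/s
Converting: 6.98 m/s × 3.6 = 25 km/h

25 km/h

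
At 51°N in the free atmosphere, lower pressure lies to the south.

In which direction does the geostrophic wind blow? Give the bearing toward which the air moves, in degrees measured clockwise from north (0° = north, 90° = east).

The pressure-gradient force points toward the south (bearing 180°).
Geostrophic balance: in the Northern Hemisphere the Coriolis force deflects motion to the right, so the geostrophic wind blows 90° to the right of the pressure-gradient force (low pressure on the left).
Rotating 180° by 90° clockwise gives 270° — the wind blows toward the west.

270°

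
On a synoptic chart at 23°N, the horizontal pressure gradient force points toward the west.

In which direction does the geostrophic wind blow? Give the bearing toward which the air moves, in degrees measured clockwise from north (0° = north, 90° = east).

The pressure-gradient force points toward the west (bearing 270°).
Geostrophic balance: in the Northern Hemisphere the Coriolis force deflects motion to the right, so the geostrophic wind blows 90° to the right of the pressure-gradient force (low pressure on the left).
Rotating 270° by 90° clockwise gives 000° — the wind blows toward the north.

000°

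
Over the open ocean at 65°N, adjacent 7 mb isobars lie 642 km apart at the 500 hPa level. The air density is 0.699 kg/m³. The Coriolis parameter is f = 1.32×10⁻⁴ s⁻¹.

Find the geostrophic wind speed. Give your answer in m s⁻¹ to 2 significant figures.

Pressure gradient: |∂P/∂n| = 700 Pa / 642000 m = 1.09×10⁻³ Pa/m
Geostrophic balance (pressure-gradient force = Coriolis force):
V_g = (1/(fρ)) |∂P/∂n| = 1.09×10⁻³ / (1.32×10⁻⁴ × 0.699) = 11.8 m/s

12 m s⁻¹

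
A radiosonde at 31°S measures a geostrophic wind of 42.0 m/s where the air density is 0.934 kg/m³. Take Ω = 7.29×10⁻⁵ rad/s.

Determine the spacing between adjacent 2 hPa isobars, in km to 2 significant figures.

68 km

Coriolis parameter at 31°S:
f = 2Ω sin φ = 2 × 7.29×10⁻⁵ × sin 31° = 7.51×10⁻⁵ s⁻¹
Geostrophic balance rearranged: |∂P/∂n| = f ρ V_g
|∂P/∂n| = 7.51×10⁻⁵ × 0.934 × 42.0 = 2.95×10⁻³ Pa/m
Isobar spacing: Δn = ΔP/|∂P/∂n| = 200 Pa / 2.95×10⁻³ Pa/m = 67895 m ≈ 68 km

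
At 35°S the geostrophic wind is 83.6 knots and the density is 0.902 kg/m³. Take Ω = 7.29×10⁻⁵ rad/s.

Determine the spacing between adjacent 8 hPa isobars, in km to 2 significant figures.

250 km

Coriolis parameter at 35°S:
f = 2Ω sin φ = 2 × 7.29×10⁻⁵ × sin 35° = 8.36×10⁻⁵ s⁻¹
Wind speed in SI: 83.6 knots = 43.0 m/s
Geostrophic balance rearranged: |∂P/∂n| = f ρ V_g
|∂P/∂n| = 8.36×10⁻⁵ × 0.902 × 43.0 = 3.24×10⁻³ Pa/m
Isobar spacing: Δn = ΔP/|∂P/∂n| = 800 Pa / 3.24×10⁻³ Pa/m = 246598 m ≈ 250 km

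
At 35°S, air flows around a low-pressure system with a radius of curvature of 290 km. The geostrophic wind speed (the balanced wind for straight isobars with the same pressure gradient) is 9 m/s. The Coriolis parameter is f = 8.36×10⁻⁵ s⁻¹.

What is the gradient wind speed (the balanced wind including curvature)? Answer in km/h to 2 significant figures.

25 km/h

Around a low, centrifugal force acts outward with Coriolis, so pressure-gradient force balances both:
(1/ρ)|∂P/∂n| = fV + V²/R  →  V² + fR·V − fR·V_g = 0
With fR = 8.36×10⁻⁵ × 290×10³ m = 24.2 m/s:
V = [−fR + √((fR)² + 4 fR V_g)]/2 = [−24.2 + √(24.2² + 4×24.2×9)]/2 = 6.99 m/s
Subgeostrophic (V < V_g = 9 m/s), as expected around a low.
Converting: 6.99 m/s × 3.6 = 25 km/h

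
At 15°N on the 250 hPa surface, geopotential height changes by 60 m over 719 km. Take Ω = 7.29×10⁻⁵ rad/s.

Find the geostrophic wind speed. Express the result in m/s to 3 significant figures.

Coriolis parameter at 15°N:
f = 2Ω sin φ = 2 × 7.29×10⁻⁵ × sin 15° = 3.77×10⁻⁵ s⁻¹
Height gradient: |∂Z/∂n| = 60 m / 719000 m = 8.34×10⁻⁵
On a pressure surface, geostrophic balance gives V_g = (g/f)|∂Z/∂n|:
V_g = 9.81 × 8.34×10⁻⁵ / 3.77×10⁻⁵ = 21.7 m/s

21.7 m/s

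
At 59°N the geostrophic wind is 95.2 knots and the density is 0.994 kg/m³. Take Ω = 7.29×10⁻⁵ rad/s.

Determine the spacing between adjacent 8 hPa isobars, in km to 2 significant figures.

130 km

Coriolis parameter at 59°N:
f = 2Ω sin φ = 2 × 7.29×10⁻⁵ × sin 59° = 1.25×10⁻⁴ s⁻¹
Wind speed in SI: 95.2 knots = 49.0 m/s
Geostrophic balance rearranged: |∂P/∂n| = f ρ V_g
|∂P/∂n| = 1.25×10⁻⁴ × 0.994 × 49.0 = 6.08×10⁻³ Pa/m
Isobar spacing: Δn = ΔP/|∂P/∂n| = 800 Pa / 6.08×10⁻³ Pa/m = 131494 m ≈ 130 km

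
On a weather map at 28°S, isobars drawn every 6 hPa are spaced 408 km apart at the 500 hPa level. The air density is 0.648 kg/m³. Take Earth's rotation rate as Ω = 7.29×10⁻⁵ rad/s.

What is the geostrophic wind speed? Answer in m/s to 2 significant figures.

33 m/s

Coriolis parameter at 28°S:
f = 2Ω sin φ = 2 × 7.29×10⁻⁵ × sin 28° = 6.84×10⁻⁵ s⁻¹
Pressure gradient: |∂P/∂n| = 600 Pa / 408000 m = 1.47×10⁻³ Pa/m
Geostrophic balance (pressure-gradient force = Coriolis force):
V_g = (1/(fρ)) |∂P/∂n| = 1.47×10⁻³ / (6.84×10⁻⁵ × 0.648) = 33.2 m/s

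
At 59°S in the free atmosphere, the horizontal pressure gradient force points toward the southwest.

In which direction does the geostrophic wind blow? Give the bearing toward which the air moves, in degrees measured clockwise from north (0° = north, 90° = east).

135°

The pressure-gradient force points toward the southwest (bearing 225°).
Geostrophic balance: in the Southern Hemisphere the Coriolis force deflects motion to the left, so the geostrophic wind blows 90° to the left of the pressure-gradient force (low pressure on the right).
Rotating 225° by 90° counterclockwise gives 135° — the wind blows toward the southeast.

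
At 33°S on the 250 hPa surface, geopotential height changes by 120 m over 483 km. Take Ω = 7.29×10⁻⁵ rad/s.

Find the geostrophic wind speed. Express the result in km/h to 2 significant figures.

110 km/h

Coriolis parameter at 33°S:
f = 2Ω sin φ = 2 × 7.29×10⁻⁵ × sin 33° = 7.94×10⁻⁵ s⁻¹
Height gradient: |∂Z/∂n| = 120 m / 483000 m = 2.48×10⁻⁴
On a pressure surface, geostrophic balance gives V_g = (g/f)|∂Z/∂n|:
V_g = 9.81 × 2.48×10⁻⁴ / 7.94×10⁻⁵ = 30.7 m/s
Converting: 30.7 m/s × 3.6 = 110 km/h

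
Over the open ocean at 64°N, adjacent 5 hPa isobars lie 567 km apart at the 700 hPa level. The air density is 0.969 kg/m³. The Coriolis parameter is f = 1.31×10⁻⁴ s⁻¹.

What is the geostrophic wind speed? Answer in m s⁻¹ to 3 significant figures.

Pressure gradient: |∂P/∂n| = 500 Pa / 567000 m = 8.82×10⁻⁴ Pa/m
Geostrophic balance (pressure-gradient force = Coriolis force):
V_g = (1/(fρ)) |∂P/∂n| = 8.82×10⁻⁴ / (1.31×10⁻⁴ × 0.969) = 6.95 m/s

6.95 m s⁻¹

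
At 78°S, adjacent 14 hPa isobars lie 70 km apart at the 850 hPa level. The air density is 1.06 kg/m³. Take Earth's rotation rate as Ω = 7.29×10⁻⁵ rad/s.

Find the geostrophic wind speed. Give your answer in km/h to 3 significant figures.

Coriolis parameter at 78°S:
f = 2Ω sin φ = 2 × 7.29×10⁻⁵ × sin 78° = 1.43×10⁻⁴ s⁻¹
Pressure gradient: |∂P/∂n| = 1400 Pa / 70000 m = 2.00×10⁻² Pa/m
Geostrophic balance (pressure-gradient force = Coriolis force):
V_g = (1/(fρ)) |∂P/∂n| = 2.00×10⁻² / (1.43×10⁻⁴ × 1.06) = 132 m/s
Converting: 132 m/s × 3.6 = 476 km/h

476 km/h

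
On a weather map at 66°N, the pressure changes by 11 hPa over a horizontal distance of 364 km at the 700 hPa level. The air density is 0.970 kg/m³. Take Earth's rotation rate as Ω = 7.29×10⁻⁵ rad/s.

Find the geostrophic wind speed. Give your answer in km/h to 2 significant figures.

84 km/h

Coriolis parameter at 66°N:
f = 2Ω sin φ = 2 × 7.29×10⁻⁵ × sin 66° = 1.33×10⁻⁴ s⁻¹
Pressure gradient: |∂P/∂n| = 1100 Pa / 364000 m = 3.02×10⁻³ Pa/m
Geostrophic balance (pressure-gradient force = Coriolis force):
V_g = (1/(fρ)) |∂P/∂n| = 3.02×10⁻³ / (1.33×10⁻⁴ × 0.970) = 23.4 m/s
Converting: 23.4 m/s × 3.6 = 84 km/h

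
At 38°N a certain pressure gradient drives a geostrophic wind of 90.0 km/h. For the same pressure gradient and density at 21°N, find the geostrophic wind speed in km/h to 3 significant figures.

With the same pressure gradient and density, V_g ∝ 1/f ∝ 1/sin φ.
V₂ = V₁ · sin φ₁ / sin φ₂ = 90.0 × sin 38° / sin 21°
V₂ = 90.0 × 0.6157/0.3584 = 155 km/h

155 km/h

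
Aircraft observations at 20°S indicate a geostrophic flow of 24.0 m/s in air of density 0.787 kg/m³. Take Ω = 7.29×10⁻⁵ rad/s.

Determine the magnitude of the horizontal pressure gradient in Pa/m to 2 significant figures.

9.4×10⁻⁴ Pa/m

Coriolis parameter at 20°S:
f = 2Ω sin φ = 2 × 7.29×10⁻⁵ × sin 20° = 4.99×10⁻⁵ s⁻¹
Geostrophic balance rearranged: |∂P/∂n| = f ρ V_g
|∂P/∂n| = 4.99×10⁻⁵ × 0.787 × 24.0 = 9.42×10⁻⁴ Pa/m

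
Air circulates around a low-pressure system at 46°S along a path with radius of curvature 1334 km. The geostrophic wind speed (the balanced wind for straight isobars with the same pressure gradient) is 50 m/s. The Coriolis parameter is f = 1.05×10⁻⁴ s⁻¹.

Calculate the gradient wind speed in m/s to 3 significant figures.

Around a low, centrifugal force acts outward with Coriolis, so pressure-gradient force balances both:
(1/ρ)|∂P/∂n| = fV + V²/R  →  V² + fR·V − fR·V_g = 0
With fR = 1.05×10⁻⁴ × 1334×10³ m = 140 m/s:
V = [−fR + √((fR)² + 4 fR V_g)]/2 = [−140 + √(140² + 4×140×50)]/2 = 39.1 m/s
Subgeostrophic (V < V_g = 50 m/s), as expected around a low.

39.1 m/s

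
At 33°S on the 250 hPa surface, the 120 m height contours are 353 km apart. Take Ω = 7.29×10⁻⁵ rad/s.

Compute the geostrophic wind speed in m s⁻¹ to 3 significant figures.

Coriolis parameter at 33°S:
f = 2Ω sin φ = 2 × 7.29×10⁻⁵ × sin 33° = 7.94×10⁻⁵ s⁻¹
Height gradient: |∂Z/∂n| = 120 m / 353000 m = 3.40×10⁻⁴
On a pressure surface, geostrophic balance gives V_g = (g/f)|∂Z/∂n|:
V_g = 9.81 × 3.40×10⁻⁴ / 7.94×10⁻⁵ = 42.0 m/s

42.0 m s⁻¹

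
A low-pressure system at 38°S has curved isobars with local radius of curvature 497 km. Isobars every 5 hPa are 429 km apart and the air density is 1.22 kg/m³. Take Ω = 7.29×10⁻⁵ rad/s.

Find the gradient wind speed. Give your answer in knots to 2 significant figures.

17 knots

Coriolis parameter at 38°S:
f = 2Ω sin φ = 2 × 7.29×10⁻⁵ × sin 38° = 8.98×10⁻⁵ s⁻¹
Pressure gradient: |∂P/∂n| = 500 Pa / 429000 m = 1.17×10⁻³ Pa/m
Geostrophic speed: V_g = |∂P/∂n|/(fρ) = 1.17×10⁻³/(8.98×10⁻⁵ × 1.22) = 10.6 m/s
Around a low, centrifugal force acts outward with Coriolis, so pressure-gradient force balances both:
(1/ρ)|∂P/∂n| = fV + V²/R  →  V² + fR·V − fR·V_g = 0
With fR = 8.98×10⁻⁵ × 497×10³ m = 44.6 m/s:
V = [−fR + √((fR)² + 4 fR V_g)]/2 = [−44.6 + √(44.6² + 4×44.6×10.6)]/2 = 8.88 m/s
Subgeostrophic (V < V_g = 10.6 m/s), as expected around a low.
Converting: 8.88 m/s × 1.944 = 17 knots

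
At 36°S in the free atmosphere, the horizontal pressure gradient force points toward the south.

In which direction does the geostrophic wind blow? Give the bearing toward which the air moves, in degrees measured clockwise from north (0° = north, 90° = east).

090°

The pressure-gradient force points toward the south (bearing 180°).
Geostrophic balance: in the Southern Hemisphere the Coriolis force deflects motion to the left, so the geostrophic wind blows 90° to the left of the pressure-gradient force (low pressure on the right).
Rotating 180° by 90° counterclockwise gives 090° — the wind blows toward the east.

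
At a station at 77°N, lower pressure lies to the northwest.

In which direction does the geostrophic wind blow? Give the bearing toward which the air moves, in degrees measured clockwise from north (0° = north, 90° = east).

045°

The pressure-gradient force points toward the northwest (bearing 315°).
Geostrophic balance: in the Northern Hemisphere the Coriolis force deflects motion to the right, so the geostrophic wind blows 90° to the right of the pressure-gradient force (low pressure on the left).
Rotating 315° by 90° clockwise gives 045° — the wind blows toward the northeast.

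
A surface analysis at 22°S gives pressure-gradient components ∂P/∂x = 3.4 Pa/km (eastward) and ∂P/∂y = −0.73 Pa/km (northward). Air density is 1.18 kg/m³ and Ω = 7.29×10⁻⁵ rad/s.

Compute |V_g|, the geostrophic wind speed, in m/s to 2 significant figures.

Coriolis parameter at 22°S:
f = 2Ω sin φ = 2 × 7.29×10⁻⁵ × sin 22° = 5.46×10⁻⁵ s⁻¹
In the Southern Hemisphere f is negative: f = −5.46×10⁻⁵ s⁻¹.
Component geostrophic relations (x east, y north):
u_g = −(1/(fρ)) ∂P/∂y,  v_g = (1/(fρ)) ∂P/∂x
u_g = −(−0.73×10⁻³)/(−5.46×10⁻⁵ × 1.18) = −11.3 m/s;  v_g = (3.4×10⁻³)/(−5.46×10⁻⁵ × 1.18) = −52.8 m/s
|V_g| = √(u_g² + v_g²) = 54.0 m/s

54 m/s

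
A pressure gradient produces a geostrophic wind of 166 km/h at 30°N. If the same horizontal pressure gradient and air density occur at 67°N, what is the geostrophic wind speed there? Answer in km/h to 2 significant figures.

With the same pressure gradient and density, V_g ∝ 1/f ∝ 1/sin φ.
V₂ = V₁ · sin φ₁ / sin φ₂ = 166 × sin 30° / sin 67°
V₂ = 166 × 0.5000/0.9205 = 90 km/h

90 km/h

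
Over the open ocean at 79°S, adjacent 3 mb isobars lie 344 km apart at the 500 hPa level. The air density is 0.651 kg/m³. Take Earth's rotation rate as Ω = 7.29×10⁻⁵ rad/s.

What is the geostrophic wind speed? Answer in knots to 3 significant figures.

Coriolis parameter at 79°S:
f = 2Ω sin φ = 2 × 7.29×10⁻⁵ × sin 79° = 1.43×10⁻⁴ s⁻¹
Pressure gradient: |∂P/∂n| = 300 Pa / 344000 m = 8.72×10⁻⁴ Pa/m
Geostrophic balance (pressure-gradient force = Coriolis force):
V_g = (1/(fρ)) |∂P/∂n| = 8.72×10⁻⁴ / (1.43×10⁻⁴ × 0.651) = 9.36 m/s
Converting: 9.36 m/s × 1.944 = 18.2 knots

18.2 knots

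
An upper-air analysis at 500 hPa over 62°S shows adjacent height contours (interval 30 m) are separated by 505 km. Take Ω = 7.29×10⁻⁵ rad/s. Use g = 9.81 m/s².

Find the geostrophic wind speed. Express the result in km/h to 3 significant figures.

Coriolis parameter at 62°S:
f = 2Ω sin φ = 2 × 7.29×10⁻⁵ × sin 62° = 1.29×10⁻⁴ s⁻¹
Height gradient: |∂Z/∂n| = 30 m / 505000 m = 5.94×10⁻⁵
On a pressure surface, geostrophic balance gives V_g = (g/f)|∂Z/∂n|:
V_g = 9.81 × 5.94×10⁻⁵ / 1.29×10⁻⁴ = 4.53 m/s
Converting: 4.53 m/s × 3.6 = 16.3 km/h

16.3 km/h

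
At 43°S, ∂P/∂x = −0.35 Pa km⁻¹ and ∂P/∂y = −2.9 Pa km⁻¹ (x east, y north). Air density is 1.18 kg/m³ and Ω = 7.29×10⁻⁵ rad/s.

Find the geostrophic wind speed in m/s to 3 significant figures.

Coriolis parameter at 43°S:
f = 2Ω sin φ = 2 × 7.29×10⁻⁵ × sin 43° = 9.94×10⁻⁵ s⁻¹
In the Southern Hemisphere f is negative: f = −9.94×10⁻⁵ s⁻¹.
Component geostrophic relations (x east, y north):
u_g = −(1/(fρ)) ∂P/∂y,  v_g = (1/(fρ)) ∂P/∂x
u_g = −(−2.9×10⁻³)/(−9.94×10⁻⁵ × 1.18) = −24.7 m/s;  v_g = (−0.35×10⁻³)/(−9.94×10⁻⁵ × 1.18) = 2.98 m/s
|V_g| = √(u_g² + v_g²) = 24.9 m/s

24.9 m/s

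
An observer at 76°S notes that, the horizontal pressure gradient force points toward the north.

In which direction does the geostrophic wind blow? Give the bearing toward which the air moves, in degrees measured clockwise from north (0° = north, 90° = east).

The pressure-gradient force points toward the north (bearing 000°).
Geostrophic balance: in the Southern Hemisphere the Coriolis force deflects motion to the left, so the geostrophic wind blows 90° to the left of the pressure-gradient force (low pressure on the right).
Rotating 000° by 90° counterclockwise gives 270° — the wind blows toward the west.

270°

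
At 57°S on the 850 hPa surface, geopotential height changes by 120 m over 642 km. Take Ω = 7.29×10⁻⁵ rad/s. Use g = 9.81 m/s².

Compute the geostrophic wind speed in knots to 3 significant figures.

Coriolis parameter at 57°S:
f = 2Ω sin φ = 2 × 7.29×10⁻⁵ × sin 57° = 1.22×10⁻⁴ s⁻¹
Height gradient: |∂Z/∂n| = 120 m / 642000 m = 1.87×10⁻⁴
On a pressure surface, geostrophic balance gives V_g = (g/f)|∂Z/∂n|:
V_g = 9.81 × 1.87×10⁻⁴ / 1.22×10⁻⁴ = 15.0 m/s
Converting: 15.0 m/s × 1.944 = 29.1 knots

29.1 knots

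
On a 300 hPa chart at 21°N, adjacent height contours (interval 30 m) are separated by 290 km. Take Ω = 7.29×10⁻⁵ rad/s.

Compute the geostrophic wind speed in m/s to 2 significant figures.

19 m/s

Coriolis parameter at 21°N:
f = 2Ω sin φ = 2 × 7.29×10⁻⁵ × sin 21° = 5.23×10⁻⁵ s⁻¹
Height gradient: |∂Z/∂n| = 30 m / 290000 m = 1.03×10⁻⁴
On a pressure surface, geostrophic balance gives V_g = (g/f)|∂Z/∂n|:
V_g = 9.81 × 1.03×10⁻⁴ / 5.23×10⁻⁵ = 19.4 m/s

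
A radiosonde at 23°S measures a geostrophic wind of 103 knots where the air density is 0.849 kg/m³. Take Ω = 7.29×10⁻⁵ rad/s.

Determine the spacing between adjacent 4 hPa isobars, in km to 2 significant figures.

Coriolis parameter at 23°S:
f = 2Ω sin φ = 2 × 7.29×10⁻⁵ × sin 23° = 5.70×10⁻⁵ s⁻¹
Wind speed in SI: 103 knots = 53.0 m/s
Geostrophic balance rearranged: |∂P/∂n| = f ρ V_g
|∂P/∂n| = 5.70×10⁻⁵ × 0.849 × 53.0 = 2.56×10⁻³ Pa/m
Isobar spacing: Δn = ΔP/|∂P/∂n| = 400 Pa / 2.56×10⁻³ Pa/m = 156078 m ≈ 160 km

160 km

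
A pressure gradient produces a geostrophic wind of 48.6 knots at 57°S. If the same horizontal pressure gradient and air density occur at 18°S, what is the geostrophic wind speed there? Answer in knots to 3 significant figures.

132 knots

With the same pressure gradient and density, V_g ∝ 1/f ∝ 1/sin φ.
V₂ = V₁ · sin φ₁ / sin φ₂ = 48.6 × sin 57° / sin 18°
V₂ = 48.6 × 0.8387/0.3090 = 132 knots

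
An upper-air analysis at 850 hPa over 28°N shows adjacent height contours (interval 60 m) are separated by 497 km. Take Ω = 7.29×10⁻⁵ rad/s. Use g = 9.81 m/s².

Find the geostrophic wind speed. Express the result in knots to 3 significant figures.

33.6 knots

Coriolis parameter at 28°N:
f = 2Ω sin φ = 2 × 7.29×10⁻⁵ × sin 28° = 6.84×10⁻⁵ s⁻¹
Height gradient: |∂Z/∂n| = 60 m / 497000 m = 1.21×10⁻⁴
On a pressure surface, geostrophic balance gives V_g = (g/f)|∂Z/∂n|:
V_g = 9.81 × 1.21×10⁻⁴ / 6.84×10⁻⁵ = 17.3 m/s
Converting: 17.3 m/s × 1.944 = 33.6 knots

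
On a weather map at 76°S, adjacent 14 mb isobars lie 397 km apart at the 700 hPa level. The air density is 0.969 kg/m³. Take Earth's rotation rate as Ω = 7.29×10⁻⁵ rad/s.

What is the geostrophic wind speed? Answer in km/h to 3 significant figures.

Coriolis parameter at 76°S:
f = 2Ω sin φ = 2 × 7.29×10⁻⁵ × sin 76° = 1.41×10⁻⁴ s⁻¹
Pressure gradient: |∂P/∂n| = 1400 Pa / 397000 m = 3.53×10⁻³ Pa/m
Geostrophic balance (pressure-gradient force = Coriolis force):
V_g = (1/(fρ)) |∂P/∂n| = 3.53×10⁻³ / (1.41×10⁻⁴ × 0.969) = 25.7 m/s
Converting: 25.7 m/s × 3.6 = 92.6 km/h

92.6 km/h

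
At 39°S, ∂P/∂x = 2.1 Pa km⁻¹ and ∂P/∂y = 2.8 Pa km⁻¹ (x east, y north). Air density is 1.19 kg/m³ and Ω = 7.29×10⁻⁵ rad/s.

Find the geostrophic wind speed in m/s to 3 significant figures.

Coriolis parameter at 39°S:
f = 2Ω sin φ = 2 × 7.29×10⁻⁵ × sin 39° = 9.18×10⁻⁵ s⁻¹
In the Southern Hemisphere f is negative: f = −9.18×10⁻⁵ s⁻¹.
Component geostrophic relations (x east, y north):
u_g = −(1/(fρ)) ∂P/∂y,  v_g = (1/(fρ)) ∂P/∂x
u_g = −(2.8×10⁻³)/(−9.18×10⁻⁵ × 1.19) = 25.6 m/s;  v_g = (2.1×10⁻³)/(−9.18×10⁻⁵ × 1.19) = −19.2 m/s
|V_g| = √(u_g² + v_g²) = 32.1 m/s

32.1 m/s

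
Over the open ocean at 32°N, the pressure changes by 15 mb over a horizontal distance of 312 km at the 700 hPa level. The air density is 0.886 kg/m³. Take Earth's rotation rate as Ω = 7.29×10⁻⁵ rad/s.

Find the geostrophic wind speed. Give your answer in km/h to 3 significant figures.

253 km/h

Coriolis parameter at 32°N:
f = 2Ω sin φ = 2 × 7.29×10⁻⁵ × sin 32° = 7.73×10⁻⁵ s⁻¹
Pressure gradient: |∂P/∂n| = 1500 Pa / 312000 m = 4.81×10⁻³ Pa/m
Geostrophic balance (pressure-gradient force = Coriolis force):
V_g = (1/(fρ)) |∂P/∂n| = 4.81×10⁻³ / (7.73×10⁻⁵ × 0.886) = 70.2 m/s
Converting: 70.2 m/s × 3.6 = 253 km/h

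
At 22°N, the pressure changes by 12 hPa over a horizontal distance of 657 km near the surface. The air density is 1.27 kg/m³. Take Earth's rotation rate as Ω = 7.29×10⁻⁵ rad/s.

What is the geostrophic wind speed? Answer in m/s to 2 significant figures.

26 m/s

Coriolis parameter at 22°N:
f = 2Ω sin φ = 2 × 7.29×10⁻⁵ × sin 22° = 5.46×10⁻⁵ s⁻¹
Pressure gradient: |∂P/∂n| = 1200 Pa / 657000 m = 1.83×10⁻³ Pa/m
Geostrophic balance (pressure-gradient force = Coriolis force):
V_g = (1/(fρ)) |∂P/∂n| = 1.83×10⁻³ / (5.46×10⁻⁵ × 1.27) = 26.3 m/s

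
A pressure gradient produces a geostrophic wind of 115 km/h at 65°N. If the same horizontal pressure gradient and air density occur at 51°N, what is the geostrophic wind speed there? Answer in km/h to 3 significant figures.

134 km/h

With the same pressure gradient and density, V_g ∝ 1/f ∝ 1/sin φ.
V₂ = V₁ · sin φ₁ / sin φ₂ = 115 × sin 65° / sin 51°
V₂ = 115 × 0.9063/0.7771 = 134 km/h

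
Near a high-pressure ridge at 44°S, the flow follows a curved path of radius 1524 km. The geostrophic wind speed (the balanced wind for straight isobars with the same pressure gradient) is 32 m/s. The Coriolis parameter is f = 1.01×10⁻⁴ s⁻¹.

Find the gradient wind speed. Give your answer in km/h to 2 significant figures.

160 km/h

Around a high, pressure-gradient force acts outward with centrifugal, so Coriolis balances both:
fV = (1/ρ)|∂P/∂n| + V²/R  →  V² − fR·V + fR·V_g = 0
With fR = 1.01×10⁻⁴ × 1524×10³ m = 154 m/s:
V = [fR − √((fR)² − 4 fR V_g)]/2 = [154 − √(154² − 4×154×32)]/2 = 45.4 m/s
Supergeostrophic (V > V_g = 32 m/s), as expected around a high.
Converting: 45.4 m/s × 3.6 = 160 km/h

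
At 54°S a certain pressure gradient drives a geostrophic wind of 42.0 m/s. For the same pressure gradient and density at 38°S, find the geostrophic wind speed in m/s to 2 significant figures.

With the same pressure gradient and density, V_g ∝ 1/f ∝ 1/sin φ.
V₂ = V₁ · sin φ₁ / sin φ₂ = 42.0 × sin 54° / sin 38°
V₂ = 42.0 × 0.8090/0.6157 = 55 m/s

55 m/s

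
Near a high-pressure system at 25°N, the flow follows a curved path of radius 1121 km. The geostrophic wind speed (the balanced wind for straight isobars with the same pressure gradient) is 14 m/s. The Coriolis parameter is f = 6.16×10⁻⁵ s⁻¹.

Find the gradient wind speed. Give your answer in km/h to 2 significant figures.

Around a high, pressure-gradient force acts outward with centrifugal, so Coriolis balances both:
fV = (1/ρ)|∂P/∂n| + V²/R  →  V² − fR·V + fR·V_g = 0
With fR = 6.16×10⁻⁵ × 1121×10³ m = 69.1 m/s:
V = [fR − √((fR)² − 4 fR V_g)]/2 = [69.1 − √(69.1² − 4×69.1×14)]/2 = 19.5 m/s
Supergeostrophic (V > V_g = 14 m/s), as expected around a high.
Converting: 19.5 m/s × 3.6 = 70 km/h

70 km/h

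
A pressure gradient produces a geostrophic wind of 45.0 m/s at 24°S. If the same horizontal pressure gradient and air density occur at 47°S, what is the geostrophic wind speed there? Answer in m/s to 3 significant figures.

25.0 m/s

With the same pressure gradient and density, V_g ∝ 1/f ∝ 1/sin φ.
V₂ = V₁ · sin φ₁ / sin φ₂ = 45.0 × sin 24° / sin 47°
V₂ = 45.0 × 0.4067/0.7314 = 25.0 m/s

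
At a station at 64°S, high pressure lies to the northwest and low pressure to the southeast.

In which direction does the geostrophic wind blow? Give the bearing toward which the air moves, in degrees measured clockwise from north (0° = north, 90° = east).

The pressure-gradient force points toward the southeast (bearing 135°).
Geostrophic balance: in the Southern Hemisphere the Coriolis force deflects motion to the left, so the geostrophic wind blows 90° to the left of the pressure-gradient force (low pressure on the right).
Rotating 135° by 90° counterclockwise gives 045° — the wind blows toward the northeast.

045°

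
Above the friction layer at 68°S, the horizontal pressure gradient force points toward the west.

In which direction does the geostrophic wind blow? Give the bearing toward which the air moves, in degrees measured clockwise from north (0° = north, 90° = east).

The pressure-gradient force points toward the west (bearing 270°).
Geostrophic balance: in the Southern Hemisphere the Coriolis force deflects motion to the left, so the geostrophic wind blows 90° to the left of the pressure-gradient force (low pressure on the right).
Rotating 270° by 90° counterclockwise gives 180° — the wind blows toward the south.

180°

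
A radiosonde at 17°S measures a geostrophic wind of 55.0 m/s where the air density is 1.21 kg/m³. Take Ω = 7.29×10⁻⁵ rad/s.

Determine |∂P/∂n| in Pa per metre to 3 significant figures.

2.84×10⁻³ Pa/m

Coriolis parameter at 17°S:
f = 2Ω sin φ = 2 × 7.29×10⁻⁵ × sin 17° = 4.26×10⁻⁵ s⁻¹
Geostrophic balance rearranged: |∂P/∂n| = f ρ V_g
|∂P/∂n| = 4.26×10⁻⁵ × 1.21 × 55.0 = 2.84×10⁻³ Pa/m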